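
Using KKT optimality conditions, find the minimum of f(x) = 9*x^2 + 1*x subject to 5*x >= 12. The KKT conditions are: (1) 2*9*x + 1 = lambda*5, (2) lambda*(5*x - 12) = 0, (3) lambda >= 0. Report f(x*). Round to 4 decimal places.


Step 1: Try lambda = 0 (constraint inactive).
x_unc = -1/(2*9) = -0.0556
Check: 5*-0.0556 = -0.278 < 12 -- violated!
Step 2: Constraint must be active: 5*x = 12
x* = 12/5 = 2.4
lambda = (2*9*2.4 + 1)/5 = 8.84
Step 3: Compute optimal value.
f(x*) = 9*2.4^2 + 1*2.4 = 54.24


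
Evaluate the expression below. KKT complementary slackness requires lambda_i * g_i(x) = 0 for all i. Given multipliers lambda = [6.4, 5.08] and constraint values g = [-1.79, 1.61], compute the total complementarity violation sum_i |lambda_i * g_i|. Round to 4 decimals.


KKT complementary slackness check:
lambda_1 * g_1 = 6.4 * -1.79 = -11.456
lambda_2 * g_2 = 5.08 * 1.61 = 8.1788
Total violation = 11.456 + 8.1788 = 19.6348


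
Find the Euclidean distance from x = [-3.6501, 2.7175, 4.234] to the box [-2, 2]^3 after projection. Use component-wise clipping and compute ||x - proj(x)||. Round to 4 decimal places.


Project each component onto [-2, 2].
clip(-3.6501) = -2.0, clip(2.7175) = 2.0, clip(4.234) = 2.0
Projection = [-2.0, 2.0, 2.0]
Squared diffs: [2.7228, 0.5148, 4.9908]
Distance = sqrt(8.2284) = 2.8685


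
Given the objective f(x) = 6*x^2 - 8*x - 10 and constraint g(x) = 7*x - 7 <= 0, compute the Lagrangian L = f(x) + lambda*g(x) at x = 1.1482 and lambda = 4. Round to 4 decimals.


Step 1: Evaluate f(x).
f(1.1482) = 6*1.1482^2 - 8*1.1482 - 10 = -11.2754
Step 2: Evaluate g(x).
g(1.1482) = 7*1.1482 - 7 = 1.0374
Step 3: Compute Lagrangian.
L = -11.2754 + 4*1.0374 = -7.1258


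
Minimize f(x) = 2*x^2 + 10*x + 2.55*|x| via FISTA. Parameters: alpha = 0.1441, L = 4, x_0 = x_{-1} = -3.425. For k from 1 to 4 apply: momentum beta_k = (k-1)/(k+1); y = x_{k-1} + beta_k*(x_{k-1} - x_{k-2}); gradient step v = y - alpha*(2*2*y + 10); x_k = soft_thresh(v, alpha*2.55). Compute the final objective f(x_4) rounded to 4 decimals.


FISTA on f(x) = 2*x^2 + 10*x + 2.55*|x|
L = 4, alpha = 0.1441
Iteration 1: beta = 0.0, y = -3.425 + 0.0*(-3.425 + 3.425) = -3.425
  grad(y) = -3.7, v = y - alpha*grad = -2.8918
  prox(v) = soft_thresh(-2.8918, 0.3675) = -2.5244
Iteration 2: beta = 0.3333, y = -2.5244 + 0.3333*(-2.5244 + 3.425) = -2.2242
  grad(y) = 1.1033, v = y - alpha*grad = -2.3832
  prox(v) = soft_thresh(-2.3832, 0.3675) = -2.0157
Iteration 3: beta = 0.5, y = -2.0157 + 0.5*(-2.0157 + 2.5244) = -1.7614
  grad(y) = 2.9545, v = y - alpha*grad = -2.1871
  prox(v) = soft_thresh(-2.1871, 0.3675) = -1.8197
Iteration 4: beta = 0.6, y = -1.8197 + 0.6*(-1.8197 + 2.0157) = -1.702
  grad(y) = 3.1919, v = y - alpha*grad = -2.162
  prox(v) = soft_thresh(-2.162, 0.3675) = -1.7945
f(x_4) = 2*(-1.7945)^2 + 10*(-1.7945) + 2.55*|-1.7945| = -6.9286


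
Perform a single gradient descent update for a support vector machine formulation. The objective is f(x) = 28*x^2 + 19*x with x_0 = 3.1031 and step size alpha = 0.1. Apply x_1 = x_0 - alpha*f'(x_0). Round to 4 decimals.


We compute the gradient at x_0 and apply the update.
f'(x) = 56*x + 19
f'(3.1031) = 56*3.1031 + 19 = 192.7736
x_1 = 3.1031 - 0.1*192.7736 = -16.1743


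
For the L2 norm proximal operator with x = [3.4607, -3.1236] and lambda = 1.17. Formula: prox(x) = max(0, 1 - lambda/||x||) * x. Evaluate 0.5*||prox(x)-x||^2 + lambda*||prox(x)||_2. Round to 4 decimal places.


Step 1: Compute ||x||.
||x|| = 4.6619
Step 2: Compute scaling factor.
scale = max(0, 1 - 1.17/4.6619) = 0.749
Step 3: prox(x) = [2.5922, -2.3397]
||prox(x)|| = 3.4919
Step 4: Proximal objective.
0.5*||prox-x||^2 = 0.6845
lambda*||prox|| = 4.0855
Total = 4.77


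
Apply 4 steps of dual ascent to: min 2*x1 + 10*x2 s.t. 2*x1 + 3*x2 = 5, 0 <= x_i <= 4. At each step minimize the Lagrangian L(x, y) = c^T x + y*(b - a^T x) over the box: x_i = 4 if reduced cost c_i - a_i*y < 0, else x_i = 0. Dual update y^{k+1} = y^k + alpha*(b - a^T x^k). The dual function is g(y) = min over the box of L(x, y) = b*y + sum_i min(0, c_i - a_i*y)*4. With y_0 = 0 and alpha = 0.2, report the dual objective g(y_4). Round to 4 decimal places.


Dual ascent for LP: min 2*x1 + 10*x2, 2*x1 + 3*x2 = 5, 0 <= x_i <= 4
Step 1: y^k = 0.0, reduced costs: (2.0, 10.0)
  x^k = (0.0, 0.0), subgradient = b - a^T x = 5.0
  y^{k+1} = 0.0 + 0.2*5.0 = 1.0
Step 2: y^k = 1.0, reduced costs: (0.0, 7.0)
  x^k = (0.0, 0.0), subgradient = b - a^T x = 5.0
  y^{k+1} = 1.0 + 0.2*5.0 = 2.0
Step 3: y^k = 2.0, reduced costs: (-2.0, 4.0)
  x^k = (4.0, 0.0), subgradient = b - a^T x = -3.0
  y^{k+1} = 2.0 + 0.2*-3.0 = 1.4
Step 4: y^k = 1.4, reduced costs: (-0.8, 5.8)
  x^k = (4.0, 0.0), subgradient = b - a^T x = -3.0
  y^{k+1} = 1.4 + 0.2*-3.0 = 0.8
Dual objective at y_4 = 0.8: reduced costs (0.4, 7.6), box minimizer x = (0.0, 0.0)
g(y_4) = b*y + (c1 - a1*y)*x1 + (c2 - a2*y)*x2 = 5*0.8 + 0.4*0.0 + 7.6*0.0 = 4.0 + 0.0 + 0.0 = 4.0


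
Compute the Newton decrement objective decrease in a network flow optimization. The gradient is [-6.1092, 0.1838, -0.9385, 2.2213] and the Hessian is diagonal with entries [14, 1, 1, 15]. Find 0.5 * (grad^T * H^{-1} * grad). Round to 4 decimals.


Step 1: H is diagonal, so H^(-1) * g = [-0.4364, 0.1838, -0.9385, 0.1481].
Step 2: g^T H^(-1) g = sum_i g_i^2 / H_ii
  = (-6.1092)^2/14 + (0.1838)^2/1 + (-0.9385)^2/1 + (2.2213)^2/15
  = 2.6659 + 0.0338 + 0.8808 + 0.3289 = 3.9094
Step 3: Objective decrease = 0.5 * g^T H^(-1) g = 1.9547


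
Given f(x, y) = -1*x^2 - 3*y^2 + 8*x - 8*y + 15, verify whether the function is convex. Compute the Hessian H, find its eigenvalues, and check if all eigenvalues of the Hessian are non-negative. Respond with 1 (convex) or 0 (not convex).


The Hessian of f(x,y) = -1*x^2 - 3*y^2 + 8*x - 8*y + 15 is:
H = [[-2, 0], [0, -6]]
Trace = -2 - 6 = -8
Determinant = -2*-6 - (0)^2 = 12
Discriminant = (-8)^2 - 4*12 = 16.0
Eigenvalues: lambda_1 = -6.0, lambda_2 = -2.0
The function is not convex.

0


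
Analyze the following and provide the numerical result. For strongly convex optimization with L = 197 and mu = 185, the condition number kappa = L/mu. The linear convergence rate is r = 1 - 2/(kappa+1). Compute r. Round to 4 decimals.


Step 1: Compute the condition number.
kappa = L/mu = 197/185 = 1.0649
Step 2: Compute the convergence rate.
r = 1 - 2/(kappa + 1) = 1 - 2*mu/(L + mu) = (L - mu)/(L + mu) = 12/382 = 0.0314


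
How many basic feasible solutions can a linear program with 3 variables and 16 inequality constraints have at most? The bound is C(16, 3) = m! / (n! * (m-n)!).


Each vertex corresponds to some choice of n active constraints out of m, so the number of vertices is at most C(m, n) = m! / (n!(m-n)!).
m = 16, n = 3
Numerator: 16 * 15 * 14
Denominator: 3! = 6
C(16, 3) = 560


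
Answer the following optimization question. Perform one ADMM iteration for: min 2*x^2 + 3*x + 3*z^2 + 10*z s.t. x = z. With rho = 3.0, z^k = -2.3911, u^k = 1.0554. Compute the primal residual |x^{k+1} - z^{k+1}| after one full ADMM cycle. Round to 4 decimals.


ADMM iteration with rho = 3.0, z^k = -2.3911, u^k = 1.0554
Step 1: x-update.
Minimize 2*x^2 + 3*x + (3.0/2)*(x + 2.3911 + 1.0554)^2
FOC: (2*2 + 3.0)*x = -3 + 3.0*(-2.3911 - 1.0554)
x^{k+1} = -1.9056
Step 2: z-update.
Minimize 3*z^2 + 10*z + (3.0/2)*(-1.9056 - z + 1.0554)^2
FOC: (2*3 + 3.0)*z = -10 + 3.0*(-1.9056 + 1.0554)
z^{k+1} = -1.3945
Step 3: u-update.
u^{k+1} = 1.0554 - 1.9056 + 1.3945 = 0.5443
Step 4: Primal residual = |-1.9056 + 1.3945| = 0.5111


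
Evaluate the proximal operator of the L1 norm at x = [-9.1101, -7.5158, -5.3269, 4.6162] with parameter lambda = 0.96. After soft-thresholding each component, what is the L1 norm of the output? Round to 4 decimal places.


Soft-thresholding with lambda = 0.96:
prox(-9.1101) = sign(-9.1101)*max(|-9.1101| - 0.96, 0) = -8.1501
prox(-7.5158) = sign(-7.5158)*max(|-7.5158| - 0.96, 0) = -6.5558
prox(-5.3269) = sign(-5.3269)*max(|-5.3269| - 0.96, 0) = -4.3669
prox(4.6162) = sign(4.6162)*max(|4.6162| - 0.96, 0) = 3.6562
prox(x) = [-8.1501, -6.5558, -4.3669, 3.6562]
||prox(x)||_1 = 8.1501 + 6.5558 + 4.3669 + 3.6562 = 22.729


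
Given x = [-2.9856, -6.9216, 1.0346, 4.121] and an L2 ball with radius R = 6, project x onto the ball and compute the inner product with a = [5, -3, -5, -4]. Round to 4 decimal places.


Step 1: Compute ||x|| (intermediates to 6 decimals).
||x|| = sqrt((-2.9856)^2 + (-6.9216)^2 + 1.0346^2 + 4.121^2) = 8.653057
Step 2: Project.
Since ||x|| > R, scale = R/||x|| = 6/8.653057 = 0.693397, proj(x) = scale * x
proj(x) = [-2.070206, -4.799417, 0.717389, 2.857489]
Step 3: Dot product.
a^T * proj(x) = 5*(-2.070206) - 3*(-4.799417) - 5*0.717389 - 4*2.857489 = -10.9697


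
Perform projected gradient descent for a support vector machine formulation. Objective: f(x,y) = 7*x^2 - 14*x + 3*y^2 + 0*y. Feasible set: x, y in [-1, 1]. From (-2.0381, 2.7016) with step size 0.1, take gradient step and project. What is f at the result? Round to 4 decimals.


Step 1: Compute gradient at (-2.0381, 2.7016).
grad_x = 2*7*-2.0381 - 14 = -42.5334
grad_y = 2*3*2.7016 + 0 = 16.2096
Step 2: Gradient step.
x_raw = -2.0381 - 0.1*-42.5334 = 2.2152
y_raw = 2.7016 - 0.1*16.2096 = 1.0806
Step 3: Project onto [-1, 1].
x_proj = clip(2.2152) = 1.0
y_proj = clip(1.0806) = 1.0
Step 4: Evaluate f.
f(1.0, 1.0) = -4.0


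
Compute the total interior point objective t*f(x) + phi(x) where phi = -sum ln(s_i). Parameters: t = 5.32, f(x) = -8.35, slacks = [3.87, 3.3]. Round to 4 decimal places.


Step 1: Compute log-barrier.
ln values: [1.3533, 1.1939]
phi = -(1.3533 + 1.1939) = -2.5472
Step 2: Compute augmented objective.
t*f(x) = 5.32*-8.35 = -44.422
Total = -44.422 - 2.5472 = -46.9692


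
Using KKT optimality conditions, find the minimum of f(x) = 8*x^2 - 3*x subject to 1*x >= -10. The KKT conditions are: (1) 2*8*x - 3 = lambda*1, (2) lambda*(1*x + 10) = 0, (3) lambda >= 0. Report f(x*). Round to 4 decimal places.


Step 1: Try lambda = 0 (constraint inactive).
Stationarity: 2*8*x - 3 = 0
x* = 3/(2*8) = 0.1875
Check constraint: 1*0.1875 = 0.1875 >= -10 -- satisfied.
Step 2: Compute optimal value.
f(x*) = 8*0.1875^2 - 3*0.1875 = -0.2813


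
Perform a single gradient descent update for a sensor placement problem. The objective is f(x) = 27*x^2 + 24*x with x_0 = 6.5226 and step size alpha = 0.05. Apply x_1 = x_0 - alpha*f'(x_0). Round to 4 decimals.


We compute the gradient at x_0 and apply the update.
f'(x) = 54*x + 24
f'(6.5226) = 54*6.5226 + 24 = 376.2204
x_1 = 6.5226 - 0.05*376.2204 = -12.2884


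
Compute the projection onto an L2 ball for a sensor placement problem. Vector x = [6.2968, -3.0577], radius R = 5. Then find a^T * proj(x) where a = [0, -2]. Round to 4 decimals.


Step 1: Compute ||x|| (intermediates to 6 decimals).
||x|| = sqrt(6.2968^2 + (-3.0577)^2) = 6.999944
Step 2: Project.
Since ||x|| > R, scale = R/||x|| = 5/6.999944 = 0.714291, proj(x) = scale * x
proj(x) = [4.497748, -2.184088]
Step 3: Dot product.
a^T * proj(x) = 0*4.497748 - 2*(-2.184088) = 4.3682


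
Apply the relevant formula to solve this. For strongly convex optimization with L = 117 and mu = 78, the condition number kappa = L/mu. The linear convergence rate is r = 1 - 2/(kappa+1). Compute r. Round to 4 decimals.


Step 1: Compute the condition number.
kappa = L/mu = 117/78 = 1.5
Step 2: Compute the convergence rate.
r = 1 - 2/(kappa + 1) = 1 - 2*mu/(L + mu) = (L - mu)/(L + mu) = 39/195 = 0.2


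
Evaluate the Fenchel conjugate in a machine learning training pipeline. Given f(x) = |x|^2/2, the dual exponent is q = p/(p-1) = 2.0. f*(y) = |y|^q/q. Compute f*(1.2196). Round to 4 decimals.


The conjugate exponent q satisfies 1/p + 1/q = 1.
p = 2, so q = 2/(2 - 1) = 2.0
|y|^q = 1.2196^2.0 = 1.4874
f*(1.2196) = 1.4874 / 2.0 = 0.7437


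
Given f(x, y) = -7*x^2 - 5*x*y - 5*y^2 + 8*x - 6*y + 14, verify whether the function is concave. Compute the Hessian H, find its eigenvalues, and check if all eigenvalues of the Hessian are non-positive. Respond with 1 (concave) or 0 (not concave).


The Hessian of f(x,y) = -7*x^2 - 5*x*y - 5*y^2 + 8*x - 6*y + 14 is:
H = [[-14, -5], [-5, -10]]
Trace = -14 - 10 = -24
Determinant = -14*-10 - (-5)^2 = 115
Discriminant = (-24)^2 - 4*115 = 116.0
Eigenvalues: lambda_1 = -17.3852, lambda_2 = -6.6148
The function is concave.

1


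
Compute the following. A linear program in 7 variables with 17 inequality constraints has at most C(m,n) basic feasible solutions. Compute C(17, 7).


Each vertex corresponds to some choice of n active constraints out of m, so the number of vertices is at most C(m, n) = m! / (n!(m-n)!).
m = 17, n = 7
Numerator: 17 * 16 * 15 * 14 * 13 * 12 * 11
Denominator: 7! = 5040
C(17, 7) = 19448


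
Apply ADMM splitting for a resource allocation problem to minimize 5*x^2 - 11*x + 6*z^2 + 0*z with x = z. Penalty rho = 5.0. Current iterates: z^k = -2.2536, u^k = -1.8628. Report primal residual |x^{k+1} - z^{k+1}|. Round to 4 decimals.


ADMM iteration with rho = 5.0, z^k = -2.2536, u^k = -1.8628
Step 1: x-update.
Minimize 5*x^2 - 11*x + (5.0/2)*(x + 2.2536 - 1.8628)^2
FOC: (2*5 + 5.0)*x = 11 + 5.0*(-2.2536 + 1.8628)
x^{k+1} = 0.6031
Step 2: z-update.
Minimize 6*z^2 + 0*z + (5.0/2)*(0.6031 - z - 1.8628)^2
FOC: (2*6 + 5.0)*z = 0 + 5.0*(0.6031 - 1.8628)
z^{k+1} = -0.3705
Step 3: u-update.
u^{k+1} = -1.8628 + 0.6031 + 0.3705 = -0.8892
Step 4: Primal residual = |0.6031 + 0.3705| = 0.9736


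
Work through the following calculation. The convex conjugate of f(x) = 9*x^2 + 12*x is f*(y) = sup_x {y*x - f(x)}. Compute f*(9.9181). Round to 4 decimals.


f*(y) = sup_x {y*x - a*x^2 - b*x} = sup_x {(y-b)*x - a*x^2}
FOC: (y - b) - 2a*x = 0 => x* = (y - b)/(2a)
x* = (9.9181 - 12)/(2*9) = -0.1157
f*(9.9181) = (y-b)^2/(4a) = (9.9181 - 12)^2/(4*9)
= 4.3343/36 = 0.1204


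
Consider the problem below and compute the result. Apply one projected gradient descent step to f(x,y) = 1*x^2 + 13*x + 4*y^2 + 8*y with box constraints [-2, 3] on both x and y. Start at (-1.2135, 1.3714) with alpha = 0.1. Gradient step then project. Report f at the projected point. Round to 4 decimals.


Step 1: Compute gradient at (-1.2135, 1.3714).
grad_x = 2*1*-1.2135 + 13 = 10.573
grad_y = 2*4*1.3714 + 8 = 18.9712
Step 2: Gradient step.
x_raw = -1.2135 - 0.1*10.573 = -2.2708
y_raw = 1.3714 - 0.1*18.9712 = -0.5257
Step 3: Project onto [-2, 3].
x_proj = clip(-2.2708) = -2.0
y_proj = clip(-0.5257) = -0.5257
Step 4: Evaluate f.
f(-2.0, -0.5257) = -25.1002


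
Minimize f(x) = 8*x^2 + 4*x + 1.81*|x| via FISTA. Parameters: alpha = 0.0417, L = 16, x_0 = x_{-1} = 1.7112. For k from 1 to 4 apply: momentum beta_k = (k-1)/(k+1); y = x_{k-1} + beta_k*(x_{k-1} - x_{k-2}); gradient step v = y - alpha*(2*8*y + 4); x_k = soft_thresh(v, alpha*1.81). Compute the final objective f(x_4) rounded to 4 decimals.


FISTA on f(x) = 8*x^2 + 4*x + 1.81*|x|
L = 16, alpha = 0.0417
Iteration 1: beta = 0.0, y = 1.7112 + 0.0*(1.7112 - 1.7112) = 1.7112
  grad(y) = 31.3792, v = y - alpha*grad = 0.4027
  prox(v) = soft_thresh(0.4027, 0.0755) = 0.3272
Iteration 2: beta = 0.3333, y = 0.3272 + 0.3333*(0.3272 - 1.7112) = -0.1341
  grad(y) = 1.8541, v = y - alpha*grad = -0.2114
  prox(v) = soft_thresh(-0.2114, 0.0755) = -0.136
Iteration 3: beta = 0.5, y = -0.136 + 0.5*(-0.136 - 0.3272) = -0.3675
  grad(y) = -1.8807, v = y - alpha*grad = -0.2891
  prox(v) = soft_thresh(-0.2891, 0.0755) = -0.2136
Iteration 4: beta = 0.6, y = -0.2136 + 0.6*(-0.2136 + 0.136) = -0.2603
  grad(y) = -0.164, v = y - alpha*grad = -0.2534
  prox(v) = soft_thresh(-0.2534, 0.0755) = -0.1779
f(x_4) = 8*(-0.1779)^2 + 4*(-0.1779) + 1.81*|-0.1779| = -0.1364


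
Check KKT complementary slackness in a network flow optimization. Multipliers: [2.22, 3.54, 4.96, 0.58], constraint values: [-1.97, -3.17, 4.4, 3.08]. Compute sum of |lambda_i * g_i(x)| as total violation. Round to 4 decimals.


KKT complementary slackness check:
lambda_1 * g_1 = 2.22 * -1.97 = -4.3734
lambda_2 * g_2 = 3.54 * -3.17 = -11.2218
lambda_3 * g_3 = 4.96 * 4.4 = 21.824
lambda_4 * g_4 = 0.58 * 3.08 = 1.7864
Total violation = 4.3734 + 11.2218 + 21.824 + 1.7864 = 39.2056


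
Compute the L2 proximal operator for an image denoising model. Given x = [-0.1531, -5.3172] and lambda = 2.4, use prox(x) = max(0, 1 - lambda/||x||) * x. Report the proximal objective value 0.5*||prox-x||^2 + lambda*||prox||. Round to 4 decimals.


Step 1: Compute ||x||.
||x|| = 5.3194
Step 2: Compute scaling factor.
scale = max(0, 1 - 2.4/5.3194) = 0.5488
Step 3: prox(x) = [-0.084, -2.9182]
||prox(x)|| = 2.9194
Step 4: Proximal objective.
0.5*||prox-x||^2 = 2.88
lambda*||prox|| = 7.0066
Total = 9.8866


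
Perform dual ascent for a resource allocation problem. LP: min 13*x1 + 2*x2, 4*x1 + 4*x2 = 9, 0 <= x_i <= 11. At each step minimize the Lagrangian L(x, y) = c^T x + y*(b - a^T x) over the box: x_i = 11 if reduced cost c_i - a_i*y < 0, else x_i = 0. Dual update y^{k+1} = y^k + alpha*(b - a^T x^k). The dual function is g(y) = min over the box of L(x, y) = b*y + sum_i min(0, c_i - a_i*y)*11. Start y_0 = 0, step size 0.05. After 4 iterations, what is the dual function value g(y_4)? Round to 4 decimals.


Dual ascent for LP: min 13*x1 + 2*x2, 4*x1 + 4*x2 = 9, 0 <= x_i <= 11
Step 1: y^k = 0.0, reduced costs: (13.0, 2.0)
  x^k = (0.0, 0.0), subgradient = b - a^T x = 9.0
  y^{k+1} = 0.0 + 0.05*9.0 = 0.45
Step 2: y^k = 0.45, reduced costs: (11.2, 0.2)
  x^k = (0.0, 0.0), subgradient = b - a^T x = 9.0
  y^{k+1} = 0.45 + 0.05*9.0 = 0.9
Step 3: y^k = 0.9, reduced costs: (9.4, -1.6)
  x^k = (0.0, 11.0), subgradient = b - a^T x = -35.0
  y^{k+1} = 0.9 + 0.05*-35.0 = -0.85
Step 4: y^k = -0.85, reduced costs: (16.4, 5.4)
  x^k = (0.0, 0.0), subgradient = b - a^T x = 9.0
  y^{k+1} = -0.85 + 0.05*9.0 = -0.4
Dual objective at y_4 = -0.4: reduced costs (14.6, 3.6), box minimizer x = (0.0, 0.0)
g(y_4) = b*y + (c1 - a1*y)*x1 + (c2 - a2*y)*x2 = 9*(-0.4) + 14.6*0.0 + 3.6*0.0 = -3.6 + 0.0 + 0.0 = -3.6


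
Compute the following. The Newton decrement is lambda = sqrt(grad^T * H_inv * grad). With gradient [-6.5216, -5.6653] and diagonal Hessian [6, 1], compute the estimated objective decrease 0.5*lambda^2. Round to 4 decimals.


Step 1: H is diagonal, so H^(-1) * g = [-1.0869, -5.6653].
Step 2: g^T H^(-1) g = sum_i g_i^2 / H_ii
  = (-6.5216)^2/6 + (-5.6653)^2/1
  = 7.0885 + 32.0956 = 39.1842
Step 3: Objective decrease = 0.5 * g^T H^(-1) g = 19.5921


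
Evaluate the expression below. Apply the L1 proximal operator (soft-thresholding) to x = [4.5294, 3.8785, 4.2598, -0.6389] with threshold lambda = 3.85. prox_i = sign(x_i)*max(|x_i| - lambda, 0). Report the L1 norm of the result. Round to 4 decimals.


Soft-thresholding with lambda = 3.85:
prox(4.5294) = sign(4.5294)*max(|4.5294| - 3.85, 0) = 0.6794
prox(3.8785) = sign(3.8785)*max(|3.8785| - 3.85, 0) = 0.0285
prox(4.2598) = sign(4.2598)*max(|4.2598| - 3.85, 0) = 0.4098
prox(-0.6389) = sign(-0.6389)*max(|-0.6389| - 3.85, 0) = 0.0
prox(x) = [0.6794, 0.0285, 0.4098, 0.0]
||prox(x)||_1 = 0.6794 + 0.0285 + 0.4098 + 0.0 = 1.1177


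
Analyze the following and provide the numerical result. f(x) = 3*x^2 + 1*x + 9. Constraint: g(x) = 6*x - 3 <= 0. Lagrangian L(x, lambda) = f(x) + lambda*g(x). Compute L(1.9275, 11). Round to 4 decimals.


Step 1: Evaluate f(x).
f(1.9275) = 3*1.9275^2 + 1*1.9275 + 9 = 22.0733
Step 2: Evaluate g(x).
g(1.9275) = 6*1.9275 - 3 = 8.565
Step 3: Compute Lagrangian.
L = 22.0733 + 11*8.565 = 116.2883


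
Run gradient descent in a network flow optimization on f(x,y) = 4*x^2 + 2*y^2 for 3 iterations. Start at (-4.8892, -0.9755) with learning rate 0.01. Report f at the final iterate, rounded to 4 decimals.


Gradient descent on f(x,y) = 4*x^2 + 2*y^2.
Starting point: (-4.8892, -0.9755), alpha = 0.01
Step 1: grad_x = 2*4*-4.8892 = -39.1136, grad_y = 2*2*-0.9755 = -3.902
  x_1 = -4.8892 - 0.01*-39.1136 = -4.4981
  y_1 = -0.9755 - 0.01*-3.902 = -0.9365
Step 2: grad_x = 2*4*-4.4981 = -35.9845, grad_y = 2*2*-0.9365 = -3.7459
  x_2 = -4.4981 - 0.01*-35.9845 = -4.1382
  y_2 = -0.9365 - 0.01*-3.7459 = -0.899
Step 3: grad_x = 2*4*-4.1382 = -33.1058, grad_y = 2*2*-0.899 = -3.5961
  x_3 = -4.1382 - 0.01*-33.1058 = -3.8072
  y_3 = -0.899 - 0.01*-3.5961 = -0.8631
f(-3.8072, -0.8631) = 4*(-3.8072)^2 + 2*(-0.8631)^2 = 59.4677


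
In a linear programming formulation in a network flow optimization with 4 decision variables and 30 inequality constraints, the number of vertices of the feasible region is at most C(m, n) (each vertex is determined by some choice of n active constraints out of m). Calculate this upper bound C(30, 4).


Each vertex corresponds to some choice of n active constraints out of m, so the number of vertices is at most C(m, n) = m! / (n!(m-n)!).
m = 30, n = 4
Numerator: 30 * 29 * 28 * 27
Denominator: 4! = 24
C(30, 4) = 27405


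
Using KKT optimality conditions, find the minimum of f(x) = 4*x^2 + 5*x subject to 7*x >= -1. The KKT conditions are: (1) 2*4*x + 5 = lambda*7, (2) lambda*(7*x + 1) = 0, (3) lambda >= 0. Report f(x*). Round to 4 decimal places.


Step 1: Try lambda = 0 (constraint inactive).
x_unc = -5/(2*4) = -0.625
Check: 7*-0.625 = -4.375 < -1 -- violated!
Step 2: Constraint must be active: 7*x = -1
x* = -1/7 = -0.1429 (rounded; the exact value -1/7 is used below)
lambda = (2*4*(-1/7) + 5)/7 = 0.551
Step 3: Compute optimal value.
f(x*) = 4*(-1/7)^2 + 5*(-1/7) = -0.6327


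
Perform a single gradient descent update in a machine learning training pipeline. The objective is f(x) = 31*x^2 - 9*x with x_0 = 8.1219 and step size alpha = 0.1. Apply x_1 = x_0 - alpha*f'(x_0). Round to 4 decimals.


We compute the gradient at x_0 and apply the update.
f'(x) = 62*x - 9
f'(8.1219) = 62*8.1219 - 9 = 494.5578
x_1 = 8.1219 - 0.1*494.5578 = -41.3339


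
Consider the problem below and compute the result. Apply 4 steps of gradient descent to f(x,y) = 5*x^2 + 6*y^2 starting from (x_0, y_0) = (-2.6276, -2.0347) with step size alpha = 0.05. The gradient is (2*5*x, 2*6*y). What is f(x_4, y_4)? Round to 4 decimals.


Gradient descent on f(x,y) = 5*x^2 + 6*y^2.
Starting point: (-2.6276, -2.0347), alpha = 0.05
Step 1: grad_x = 2*5*-2.6276 = -26.276, grad_y = 2*6*-2.0347 = -24.4164
  x_1 = -2.6276 - 0.05*-26.276 = -1.3138
  y_1 = -2.0347 - 0.05*-24.4164 = -0.8139
Step 2: grad_x = 2*5*-1.3138 = -13.138, grad_y = 2*6*-0.8139 = -9.7666
  x_2 = -1.3138 - 0.05*-13.138 = -0.6569
  y_2 = -0.8139 - 0.05*-9.7666 = -0.3256
Step 3: grad_x = 2*5*-0.6569 = -6.569, grad_y = 2*6*-0.3256 = -3.9066
  x_3 = -0.6569 - 0.05*-6.569 = -0.3285
  y_3 = -0.3256 - 0.05*-3.9066 = -0.1302
Step 4: grad_x = 2*5*-0.3285 = -3.2845, grad_y = 2*6*-0.1302 = -1.5626
  x_4 = -0.3285 - 0.05*-3.2845 = -0.1642
  y_4 = -0.1302 - 0.05*-1.5626 = -0.0521
f(-0.1642, -0.0521) = 5*(-0.1642)^2 + 6*(-0.0521)^2 = 0.1511


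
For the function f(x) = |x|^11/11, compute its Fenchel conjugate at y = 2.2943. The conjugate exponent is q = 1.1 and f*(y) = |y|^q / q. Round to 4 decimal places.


The conjugate exponent q satisfies 1/p + 1/q = 1.
p = 11, so q = 11/(11 - 1) = 1.1
|y|^q = 2.2943^1.1 = 2.493
f*(2.2943) = 2.493 / 1.1 = 2.2663


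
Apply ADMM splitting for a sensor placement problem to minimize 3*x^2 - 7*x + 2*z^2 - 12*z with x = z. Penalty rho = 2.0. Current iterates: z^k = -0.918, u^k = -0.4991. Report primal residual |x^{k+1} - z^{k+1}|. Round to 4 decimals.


ADMM iteration with rho = 2.0, z^k = -0.918, u^k = -0.4991
Step 1: x-update.
Minimize 3*x^2 - 7*x + (2.0/2)*(x + 0.918 - 0.4991)^2
FOC: (2*3 + 2.0)*x = 7 + 2.0*(-0.918 + 0.4991)
x^{k+1} = 0.7703
Step 2: z-update.
Minimize 2*z^2 - 12*z + (2.0/2)*(0.7703 - z - 0.4991)^2
FOC: (2*2 + 2.0)*z = 12 + 2.0*(0.7703 - 0.4991)
z^{k+1} = 2.0904
Step 3: u-update.
u^{k+1} = -0.4991 + 0.7703 - 2.0904 = -1.8192
Step 4: Primal residual = |0.7703 - 2.0904| = 1.3201


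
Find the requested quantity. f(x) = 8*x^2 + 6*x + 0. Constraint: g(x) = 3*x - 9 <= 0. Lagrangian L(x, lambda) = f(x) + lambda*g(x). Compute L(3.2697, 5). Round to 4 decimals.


Step 1: Evaluate f(x).
f(3.2697) = 8*3.2697^2 + 6*3.2697 + 0 = 105.1457
Step 2: Evaluate g(x).
g(3.2697) = 3*3.2697 - 9 = 0.8091
Step 3: Compute Lagrangian.
L = 105.1457 + 5*0.8091 = 109.1912


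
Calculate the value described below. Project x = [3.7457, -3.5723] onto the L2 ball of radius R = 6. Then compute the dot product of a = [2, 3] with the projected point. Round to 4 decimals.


Step 1: Compute ||x|| (intermediates to 6 decimals).
||x|| = sqrt(3.7457^2 + (-3.5723)^2) = 5.17606
Step 2: Project.
Since ||x|| <= R, proj = x (no scaling needed).
proj(x) = [3.7457, -3.5723]
Step 3: Dot product.
a^T * proj(x) = 2*3.7457 + 3*(-3.5723) = -3.2255


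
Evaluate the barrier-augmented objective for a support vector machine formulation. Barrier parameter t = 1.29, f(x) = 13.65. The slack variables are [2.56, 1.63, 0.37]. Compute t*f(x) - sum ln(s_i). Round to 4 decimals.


Step 1: Compute log-barrier.
ln values: [0.94, 0.4886, -0.9943]
phi = -(0.94 + 0.4886 - 0.9943) = -0.4343
Step 2: Compute augmented objective.
t*f(x) = 1.29*13.65 = 17.6085
Total = 17.6085 - 0.4343 = 17.1742


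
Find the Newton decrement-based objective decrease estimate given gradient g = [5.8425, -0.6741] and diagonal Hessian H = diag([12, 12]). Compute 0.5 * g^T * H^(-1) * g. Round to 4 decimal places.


Step 1: H is diagonal, so H^(-1) * g = [0.4869, -0.0562].
Step 2: g^T H^(-1) g = sum_i g_i^2 / H_ii
  = (5.8425)^2/12 + (-0.6741)^2/12
  = 2.8446 + 0.0379 = 2.8824
Step 3: Objective decrease = 0.5 * g^T H^(-1) g = 1.4412


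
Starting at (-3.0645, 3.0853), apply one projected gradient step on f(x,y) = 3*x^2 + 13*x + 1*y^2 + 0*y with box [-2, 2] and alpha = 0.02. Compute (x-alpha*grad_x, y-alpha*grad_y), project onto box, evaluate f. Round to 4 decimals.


Step 1: Compute gradient at (-3.0645, 3.0853).
grad_x = 2*3*-3.0645 + 13 = -5.387
grad_y = 2*1*3.0853 + 0 = 6.1706
Step 2: Gradient step.
x_raw = -3.0645 - 0.02*-5.387 = -2.9568
y_raw = 3.0853 - 0.02*6.1706 = 2.9619
Step 3: Project onto [-2, 2].
x_proj = clip(-2.9568) = -2.0
y_proj = clip(2.9619) = 2.0
Step 4: Evaluate f.
f(-2.0, 2.0) = -10.0


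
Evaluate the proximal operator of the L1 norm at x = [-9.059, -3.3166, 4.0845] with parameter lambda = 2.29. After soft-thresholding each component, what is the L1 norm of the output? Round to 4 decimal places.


Soft-thresholding with lambda = 2.29:
prox(-9.059) = sign(-9.059)*max(|-9.059| - 2.29, 0) = -6.769
prox(-3.3166) = sign(-3.3166)*max(|-3.3166| - 2.29, 0) = -1.0266
prox(4.0845) = sign(4.0845)*max(|4.0845| - 2.29, 0) = 1.7945
prox(x) = [-6.769, -1.0266, 1.7945]
||prox(x)||_1 = 6.769 + 1.0266 + 1.7945 = 9.5901


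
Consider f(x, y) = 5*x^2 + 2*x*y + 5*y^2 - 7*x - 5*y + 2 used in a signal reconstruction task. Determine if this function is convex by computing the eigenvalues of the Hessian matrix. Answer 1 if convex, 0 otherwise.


The Hessian of f(x,y) = 5*x^2 + 2*x*y + 5*y^2 - 7*x - 5*y + 2 is:
H = [[10, 2], [2, 10]]
Trace = 10 + 10 = 20
Determinant = 10*10 - (2)^2 = 96
Discriminant = (20)^2 - 4*96 = 16.0
Eigenvalues: lambda_1 = 8.0, lambda_2 = 12.0
The function is convex.

1


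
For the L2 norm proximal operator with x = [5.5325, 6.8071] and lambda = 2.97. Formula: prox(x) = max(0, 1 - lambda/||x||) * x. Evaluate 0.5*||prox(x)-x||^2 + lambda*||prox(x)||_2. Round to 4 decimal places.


Step 1: Compute ||x||.
||x|| = 8.7718
Step 2: Compute scaling factor.
scale = max(0, 1 - 2.97/8.7718) = 0.6614
Step 3: prox(x) = [3.6593, 4.5023]
||prox(x)|| = 5.8018
Step 4: Proximal objective.
0.5*||prox-x||^2 = 4.4105
lambda*||prox|| = 17.2313
Total = 21.6419


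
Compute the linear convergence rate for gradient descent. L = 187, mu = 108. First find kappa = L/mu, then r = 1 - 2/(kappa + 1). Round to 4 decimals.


Step 1: Compute the condition number.
kappa = L/mu = 187/108 = 1.7315
Step 2: Compute the convergence rate.
r = 1 - 2/(kappa + 1) = 1 - 2*mu/(L + mu) = (L - mu)/(L + mu) = 79/295 = 0.2678


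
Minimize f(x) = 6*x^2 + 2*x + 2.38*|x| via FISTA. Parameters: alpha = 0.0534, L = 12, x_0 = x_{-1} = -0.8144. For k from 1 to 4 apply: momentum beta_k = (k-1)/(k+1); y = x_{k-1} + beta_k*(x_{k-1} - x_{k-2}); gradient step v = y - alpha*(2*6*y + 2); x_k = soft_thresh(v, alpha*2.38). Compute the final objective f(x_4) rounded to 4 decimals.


FISTA on f(x) = 6*x^2 + 2*x + 2.38*|x|
L = 12, alpha = 0.0534
Iteration 1: beta = 0.0, y = -0.8144 + 0.0*(-0.8144 + 0.8144) = -0.8144
  grad(y) = -7.7728, v = y - alpha*grad = -0.3993
  prox(v) = soft_thresh(-0.3993, 0.1271) = -0.2722
Iteration 2: beta = 0.3333, y = -0.2722 + 0.3333*(-0.2722 + 0.8144) = -0.0915
  grad(y) = 0.9018, v = y - alpha*grad = -0.1397
  prox(v) = soft_thresh(-0.1397, 0.1271) = -0.0126
Iteration 3: beta = 0.5, y = -0.0126 + 0.5*(-0.0126 + 0.2722) = 0.1172
  grad(y) = 3.407, v = y - alpha*grad = -0.0647
  prox(v) = soft_thresh(-0.0647, 0.1271) = 0.0
Iteration 4: beta = 0.6, y = 0.0 + 0.6*(0.0 + 0.0126) = 0.0075
  grad(y) = 2.0906, v = y - alpha*grad = -0.1041
  prox(v) = soft_thresh(-0.1041, 0.1271) = 0.0
f(x_4) = 6*0.0^2 + 2*0.0 + 2.38*|0.0| = 0.0


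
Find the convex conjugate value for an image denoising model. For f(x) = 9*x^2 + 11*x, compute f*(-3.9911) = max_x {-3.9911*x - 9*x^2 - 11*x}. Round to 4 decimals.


f*(y) = sup_x {y*x - a*x^2 - b*x} = sup_x {(y-b)*x - a*x^2}
FOC: (y - b) - 2a*x = 0 => x* = (y - b)/(2a)
x* = (-3.9911 - 11)/(2*9) = -0.8328
f*(-3.9911) = (y-b)^2/(4a) = (-3.9911 - 11)^2/(4*9)
= 224.7331/36 = 6.2426


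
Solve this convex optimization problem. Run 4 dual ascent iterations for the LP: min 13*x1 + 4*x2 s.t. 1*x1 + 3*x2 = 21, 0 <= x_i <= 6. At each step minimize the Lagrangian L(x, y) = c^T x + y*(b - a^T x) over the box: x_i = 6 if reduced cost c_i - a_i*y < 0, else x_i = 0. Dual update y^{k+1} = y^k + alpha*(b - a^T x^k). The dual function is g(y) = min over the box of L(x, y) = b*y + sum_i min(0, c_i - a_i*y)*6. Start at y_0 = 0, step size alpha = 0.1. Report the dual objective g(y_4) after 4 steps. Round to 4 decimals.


Dual ascent for LP: min 13*x1 + 4*x2, 1*x1 + 3*x2 = 21, 0 <= x_i <= 6
Step 1: y^k = 0.0, reduced costs: (13.0, 4.0)
  x^k = (0.0, 0.0), subgradient = b - a^T x = 21.0
  y^{k+1} = 0.0 + 0.1*21.0 = 2.1
Step 2: y^k = 2.1, reduced costs: (10.9, -2.3)
  x^k = (0.0, 6.0), subgradient = b - a^T x = 3.0
  y^{k+1} = 2.1 + 0.1*3.0 = 2.4
Step 3: y^k = 2.4, reduced costs: (10.6, -3.2)
  x^k = (0.0, 6.0), subgradient = b - a^T x = 3.0
  y^{k+1} = 2.4 + 0.1*3.0 = 2.7
Step 4: y^k = 2.7, reduced costs: (10.3, -4.1)
  x^k = (0.0, 6.0), subgradient = b - a^T x = 3.0
  y^{k+1} = 2.7 + 0.1*3.0 = 3.0
Dual objective at y_4 = 3.0: reduced costs (10.0, -5.0), box minimizer x = (0.0, 6.0)
g(y_4) = b*y + (c1 - a1*y)*x1 + (c2 - a2*y)*x2 = 21*3.0 + 10.0*0.0 + (-5.0)*6.0 = 63.0 + 0.0 - 30.0 = 33.0


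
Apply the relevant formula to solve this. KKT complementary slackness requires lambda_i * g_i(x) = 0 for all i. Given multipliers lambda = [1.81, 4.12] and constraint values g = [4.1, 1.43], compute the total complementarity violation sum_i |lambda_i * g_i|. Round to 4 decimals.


KKT complementary slackness check:
lambda_1 * g_1 = 1.81 * 4.1 = 7.421
lambda_2 * g_2 = 4.12 * 1.43 = 5.8916
Total violation = 7.421 + 5.8916 = 13.3126


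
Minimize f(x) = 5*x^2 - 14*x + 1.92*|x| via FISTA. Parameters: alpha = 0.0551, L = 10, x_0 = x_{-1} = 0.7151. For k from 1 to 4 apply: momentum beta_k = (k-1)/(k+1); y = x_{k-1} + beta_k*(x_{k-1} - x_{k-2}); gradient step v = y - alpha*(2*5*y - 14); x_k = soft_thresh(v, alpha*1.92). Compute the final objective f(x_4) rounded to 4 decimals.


FISTA on f(x) = 5*x^2 - 14*x + 1.92*|x|
L = 10, alpha = 0.0551
Iteration 1: beta = 0.0, y = 0.7151 + 0.0*(0.7151 - 0.7151) = 0.7151
  grad(y) = -6.849, v = y - alpha*grad = 1.0925
  prox(v) = soft_thresh(1.0925, 0.1058) = 0.9867
Iteration 2: beta = 0.3333, y = 0.9867 + 0.3333*(0.9867 - 0.7151) = 1.0772
  grad(y) = -3.2278, v = y - alpha*grad = 1.2551
  prox(v) = soft_thresh(1.2551, 0.1058) = 1.1493
Iteration 3: beta = 0.5, y = 1.1493 + 0.5*(1.1493 - 0.9867) = 1.2306
  grad(y) = -1.6943, v = y - alpha*grad = 1.3239
  prox(v) = soft_thresh(1.3239, 0.1058) = 1.2181
Iteration 4: beta = 0.6, y = 1.2181 + 0.6*(1.2181 - 1.1493) = 1.2594
  grad(y) = -1.4055, v = y - alpha*grad = 1.3369
  prox(v) = soft_thresh(1.3369, 0.1058) = 1.2311
f(x_4) = 5*1.2311^2 - 14*1.2311 + 1.92*|1.2311| = -7.2937


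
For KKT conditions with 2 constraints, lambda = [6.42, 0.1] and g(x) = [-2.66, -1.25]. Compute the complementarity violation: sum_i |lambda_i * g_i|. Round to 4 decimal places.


KKT complementary slackness check:
lambda_1 * g_1 = 6.42 * -2.66 = -17.0772
lambda_2 * g_2 = 0.1 * -1.25 = -0.125
Total violation = 17.0772 + 0.125 = 17.2022


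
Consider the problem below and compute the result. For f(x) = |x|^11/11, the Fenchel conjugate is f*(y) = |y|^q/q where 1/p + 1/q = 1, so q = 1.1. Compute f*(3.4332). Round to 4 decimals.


The conjugate exponent q satisfies 1/p + 1/q = 1.
p = 11, so q = 11/(11 - 1) = 1.1
|y|^q = 3.4332^1.1 = 3.8839
f*(3.4332) = 3.8839 / 1.1 = 3.5308


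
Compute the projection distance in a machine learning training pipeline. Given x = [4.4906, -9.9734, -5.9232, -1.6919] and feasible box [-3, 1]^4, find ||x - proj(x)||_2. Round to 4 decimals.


Project each component onto [-3, 1].
clip(4.4906) = 1.0, clip(-9.9734) = -3.0, clip(-5.9232) = -3.0, clip(-1.6919) = -1.6919
Projection = [1.0, -3.0, -3.0, -1.6919]
Squared diffs: [12.1843, 48.6283, 8.5451, 0.0]
Distance = sqrt(69.3577) = 8.3281


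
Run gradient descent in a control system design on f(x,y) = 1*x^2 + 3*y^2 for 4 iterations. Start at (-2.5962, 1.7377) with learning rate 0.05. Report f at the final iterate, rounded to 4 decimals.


Gradient descent on f(x,y) = 1*x^2 + 3*y^2.
Starting point: (-2.5962, 1.7377), alpha = 0.05
Step 1: grad_x = 2*1*-2.5962 = -5.1924, grad_y = 2*3*1.7377 = 10.4262
  x_1 = -2.5962 - 0.05*-5.1924 = -2.3366
  y_1 = 1.7377 - 0.05*10.4262 = 1.2164
Step 2: grad_x = 2*1*-2.3366 = -4.6732, grad_y = 2*3*1.2164 = 7.2983
  x_2 = -2.3366 - 0.05*-4.6732 = -2.1029
  y_2 = 1.2164 - 0.05*7.2983 = 0.8515
Step 3: grad_x = 2*1*-2.1029 = -4.2058, grad_y = 2*3*0.8515 = 5.1088
  x_3 = -2.1029 - 0.05*-4.2058 = -1.8926
  y_3 = 0.8515 - 0.05*5.1088 = 0.596
Step 4: grad_x = 2*1*-1.8926 = -3.7853, grad_y = 2*3*0.596 = 3.5762
  x_4 = -1.8926 - 0.05*-3.7853 = -1.7034
  y_4 = 0.596 - 0.05*3.5762 = 0.4172
f(-1.7034, 0.4172) = 1*(-1.7034)^2 + 3*0.4172^2 = 3.4237


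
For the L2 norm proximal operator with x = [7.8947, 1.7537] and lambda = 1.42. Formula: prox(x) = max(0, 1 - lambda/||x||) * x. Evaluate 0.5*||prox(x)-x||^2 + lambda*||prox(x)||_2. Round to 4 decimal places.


Step 1: Compute ||x||.
||x|| = 8.0871
Step 2: Compute scaling factor.
scale = max(0, 1 - 1.42/8.0871) = 0.8244
Step 3: prox(x) = [6.5085, 1.4458]
||prox(x)|| = 6.6671
Step 4: Proximal objective.
0.5*||prox-x||^2 = 1.0082
lambda*||prox|| = 9.4673
Total = 10.4755


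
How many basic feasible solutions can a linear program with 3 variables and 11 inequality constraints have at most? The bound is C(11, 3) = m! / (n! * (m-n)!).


Each vertex corresponds to some choice of n active constraints out of m, so the number of vertices is at most C(m, n) = m! / (n!(m-n)!).
m = 11, n = 3
Numerator: 11 * 10 * 9
Denominator: 3! = 6
C(11, 3) = 165


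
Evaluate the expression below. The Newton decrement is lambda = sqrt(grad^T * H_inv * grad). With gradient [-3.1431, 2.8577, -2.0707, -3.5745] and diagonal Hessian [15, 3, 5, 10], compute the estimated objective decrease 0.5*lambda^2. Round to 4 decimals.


Step 1: H is diagonal, so H^(-1) * g = [-0.2095, 0.9526, -0.4141, -0.3575].
Step 2: g^T H^(-1) g = sum_i g_i^2 / H_ii
  = (-3.1431)^2/15 + (2.8577)^2/3 + (-2.0707)^2/5 + (-3.5745)^2/10
  = 0.6586 + 2.7221 + 0.8576 + 1.2777 = 5.516
Step 3: Objective decrease = 0.5 * g^T H^(-1) g = 2.758


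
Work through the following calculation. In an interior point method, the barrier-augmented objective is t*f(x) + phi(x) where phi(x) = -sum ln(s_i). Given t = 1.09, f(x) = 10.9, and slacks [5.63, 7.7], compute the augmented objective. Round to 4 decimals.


Step 1: Compute log-barrier.
ln values: [1.7281, 2.0412]
phi = -(1.7281 + 2.0412) = -3.7693
Step 2: Compute augmented objective.
t*f(x) = 1.09*10.9 = 11.881
Total = 11.881 - 3.7693 = 8.1117


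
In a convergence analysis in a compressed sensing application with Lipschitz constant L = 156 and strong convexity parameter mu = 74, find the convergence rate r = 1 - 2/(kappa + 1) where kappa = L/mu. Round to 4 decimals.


Step 1: Compute the condition number.
kappa = L/mu = 156/74 = 2.1081
Step 2: Compute the convergence rate.
r = 1 - 2/(kappa + 1) = 1 - 2*mu/(L + mu) = (L - mu)/(L + mu) = 82/230 = 0.3565


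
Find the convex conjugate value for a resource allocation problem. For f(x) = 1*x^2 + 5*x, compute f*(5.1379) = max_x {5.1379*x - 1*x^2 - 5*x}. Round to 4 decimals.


f*(y) = sup_x {y*x - a*x^2 - b*x} = sup_x {(y-b)*x - a*x^2}
FOC: (y - b) - 2a*x = 0 => x* = (y - b)/(2a)
x* = (5.1379 - 5)/(2*1) = 0.069
f*(5.1379) = (y-b)^2/(4a) = (5.1379 - 5)^2/(4*1)
= 0.019/4 = 0.0048


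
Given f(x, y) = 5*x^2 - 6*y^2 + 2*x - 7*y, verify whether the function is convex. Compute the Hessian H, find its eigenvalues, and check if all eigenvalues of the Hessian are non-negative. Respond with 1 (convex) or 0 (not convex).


The Hessian of f(x,y) = 5*x^2 - 6*y^2 + 2*x - 7*y is:
H = [[10, 0], [0, -12]]
Trace = 10 - 12 = -2
Determinant = 10*-12 - (0)^2 = -120
Discriminant = (-2)^2 - 4*-120 = 484.0
Eigenvalues: lambda_1 = -12.0, lambda_2 = 10.0
The function is not convex.

0


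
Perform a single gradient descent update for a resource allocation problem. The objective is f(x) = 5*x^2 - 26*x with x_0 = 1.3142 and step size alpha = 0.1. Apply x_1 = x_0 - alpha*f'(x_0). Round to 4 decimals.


We compute the gradient at x_0 and apply the update.
f'(x) = 10*x - 26
f'(1.3142) = 10*1.3142 - 26 = -12.858
x_1 = 1.3142 - 0.1*-12.858 = 2.6


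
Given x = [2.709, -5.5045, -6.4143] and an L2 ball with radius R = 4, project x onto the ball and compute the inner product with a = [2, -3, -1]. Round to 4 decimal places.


Step 1: Compute ||x|| (intermediates to 6 decimals).
||x|| = sqrt(2.709^2 + (-5.5045)^2 + (-6.4143)^2) = 8.875891
Step 2: Project.
Since ||x|| > R, scale = R/||x|| = 4/8.875891 = 0.450659, proj(x) = scale * x
proj(x) = [1.220835, -2.480652, -2.890662]
Step 3: Dot product.
a^T * proj(x) = 2*1.220835 - 3*(-2.480652) - 1*(-2.890662) = 12.7743


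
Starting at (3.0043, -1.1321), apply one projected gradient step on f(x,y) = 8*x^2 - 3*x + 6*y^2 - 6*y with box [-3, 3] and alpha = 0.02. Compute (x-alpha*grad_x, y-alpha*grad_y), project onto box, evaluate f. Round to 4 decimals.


Step 1: Compute gradient at (3.0043, -1.1321).
grad_x = 2*8*3.0043 - 3 = 45.0688
grad_y = 2*6*-1.1321 - 6 = -19.5852
Step 2: Gradient step.
x_raw = 3.0043 - 0.02*45.0688 = 2.1029
y_raw = -1.1321 - 0.02*-19.5852 = -0.7404
Step 3: Project onto [-3, 3].
x_proj = clip(2.1029) = 2.1029
y_proj = clip(-0.7404) = -0.7404
Step 4: Evaluate f.
f(2.1029, -0.7404) = 36.801


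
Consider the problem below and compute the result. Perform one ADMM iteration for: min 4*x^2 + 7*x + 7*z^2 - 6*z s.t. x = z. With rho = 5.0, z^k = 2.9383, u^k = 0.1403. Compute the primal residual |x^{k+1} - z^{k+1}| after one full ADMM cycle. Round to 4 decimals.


ADMM iteration with rho = 5.0, z^k = 2.9383, u^k = 0.1403
Step 1: x-update.
Minimize 4*x^2 + 7*x + (5.0/2)*(x - 2.9383 + 0.1403)^2
FOC: (2*4 + 5.0)*x = -7 + 5.0*(2.9383 - 0.1403)
x^{k+1} = 0.5377
Step 2: z-update.
Minimize 7*z^2 - 6*z + (5.0/2)*(0.5377 - z + 0.1403)^2
FOC: (2*7 + 5.0)*z = 6 + 5.0*(0.5377 + 0.1403)
z^{k+1} = 0.4942
Step 3: u-update.
u^{k+1} = 0.1403 + 0.5377 - 0.4942 = 0.1838
Step 4: Primal residual = |0.5377 - 0.4942| = 0.0435


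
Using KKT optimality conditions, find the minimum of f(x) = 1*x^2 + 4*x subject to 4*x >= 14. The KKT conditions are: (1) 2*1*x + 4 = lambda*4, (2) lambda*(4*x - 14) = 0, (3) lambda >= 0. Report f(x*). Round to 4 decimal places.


Step 1: Try lambda = 0 (constraint inactive).
x_unc = -4/(2*1) = -2.0
Check: 4*-2.0 = -8.0 < 14 -- violated!
Step 2: Constraint must be active: 4*x = 14
x* = 14/4 = 3.5
lambda = (2*1*3.5 + 4)/4 = 2.75
Step 3: Compute optimal value.
f(x*) = 1*3.5^2 + 4*3.5 = 26.25
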